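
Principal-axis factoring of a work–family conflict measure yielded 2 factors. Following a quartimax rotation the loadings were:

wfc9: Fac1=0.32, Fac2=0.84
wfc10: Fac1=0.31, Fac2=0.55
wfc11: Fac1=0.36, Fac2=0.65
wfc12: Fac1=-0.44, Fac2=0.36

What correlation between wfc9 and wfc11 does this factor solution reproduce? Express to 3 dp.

r̂ = Σ λ_i·λ_j across factors = (0.32)(0.36) + (0.84)(0.65)
  = +0.1152 +0.5460 = 0.6612

0.661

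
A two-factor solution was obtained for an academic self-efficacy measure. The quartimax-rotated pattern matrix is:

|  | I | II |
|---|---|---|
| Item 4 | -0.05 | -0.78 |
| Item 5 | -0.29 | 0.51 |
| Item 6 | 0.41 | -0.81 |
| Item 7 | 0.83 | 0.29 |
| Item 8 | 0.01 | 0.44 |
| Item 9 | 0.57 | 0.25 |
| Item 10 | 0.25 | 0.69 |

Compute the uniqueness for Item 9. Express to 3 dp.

h² = 0.57² + 0.25² = 0.3249 + 0.0625 = 0.3874
Uniqueness u² = 1 − h² = 1 − 0.3874 = 0.6126

0.613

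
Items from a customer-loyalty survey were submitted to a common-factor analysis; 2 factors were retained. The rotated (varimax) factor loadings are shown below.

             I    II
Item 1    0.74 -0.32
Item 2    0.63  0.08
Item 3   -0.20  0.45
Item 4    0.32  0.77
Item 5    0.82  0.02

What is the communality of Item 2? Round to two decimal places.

h² = 0.63² + 0.08² = 0.3969 + 0.0064 = 0.4033

0.40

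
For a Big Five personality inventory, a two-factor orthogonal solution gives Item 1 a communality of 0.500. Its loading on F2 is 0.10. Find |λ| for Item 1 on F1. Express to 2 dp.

Under orthogonal rotation h² = Σλ², so λ_F1² = h² − (0.0100) = 0.500 − 0.0100 = 0.4900.
|λ| = √0.4900 = 0.7000.

0.70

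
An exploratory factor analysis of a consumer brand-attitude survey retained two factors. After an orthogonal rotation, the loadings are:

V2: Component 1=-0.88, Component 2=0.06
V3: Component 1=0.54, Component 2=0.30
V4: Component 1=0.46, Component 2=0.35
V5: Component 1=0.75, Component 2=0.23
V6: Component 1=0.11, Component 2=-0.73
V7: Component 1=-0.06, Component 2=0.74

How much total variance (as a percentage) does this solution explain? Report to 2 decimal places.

Communalities: 0.7780, 0.3816, 0.3341, 0.6154, 0.5450, 0.5512; Σh² = 3.2053.
Total variance with 6 standardized items is 6, so the solution explains 3.2053/6 = 0.5342 = 53.42%.

53.42%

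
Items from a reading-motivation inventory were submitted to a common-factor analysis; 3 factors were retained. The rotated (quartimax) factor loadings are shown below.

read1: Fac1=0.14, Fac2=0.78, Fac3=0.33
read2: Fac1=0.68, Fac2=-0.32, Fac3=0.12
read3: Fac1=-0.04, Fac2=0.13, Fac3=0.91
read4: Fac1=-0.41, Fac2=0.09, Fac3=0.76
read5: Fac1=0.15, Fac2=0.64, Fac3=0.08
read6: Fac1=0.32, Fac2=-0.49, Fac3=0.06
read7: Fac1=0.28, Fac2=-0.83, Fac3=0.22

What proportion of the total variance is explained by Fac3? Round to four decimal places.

0.2268

SS loadings for Fac3 = 0.33² + 0.12² + 0.91² + 0.76² + 0.08² + 0.06² + 0.22² = 1.5874
Proportion of variance = 1.5874 / 7 = 0.2268.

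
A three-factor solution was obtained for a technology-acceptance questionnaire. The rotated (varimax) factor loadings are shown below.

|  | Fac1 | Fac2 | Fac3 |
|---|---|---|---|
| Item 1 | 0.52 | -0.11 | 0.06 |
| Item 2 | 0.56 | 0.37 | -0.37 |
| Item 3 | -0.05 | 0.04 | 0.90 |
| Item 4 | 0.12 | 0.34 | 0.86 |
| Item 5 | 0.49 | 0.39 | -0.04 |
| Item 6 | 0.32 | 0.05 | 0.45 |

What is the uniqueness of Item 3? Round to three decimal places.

0.186

h² = (-0.05)² + 0.04² + 0.90² = 0.0025 + 0.0016 + 0.8100 = 0.8141
Uniqueness u² = 1 − h² = 1 − 0.8141 = 0.1859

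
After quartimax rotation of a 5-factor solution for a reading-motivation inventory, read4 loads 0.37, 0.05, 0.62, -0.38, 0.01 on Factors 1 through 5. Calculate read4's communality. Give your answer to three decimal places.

0.668

h² = 0.37² + 0.05² + 0.62² + (-0.38)² + 0.01² = 0.1369 + 0.0025 + 0.3844 + 0.1444 + 0.0001 = 0.6683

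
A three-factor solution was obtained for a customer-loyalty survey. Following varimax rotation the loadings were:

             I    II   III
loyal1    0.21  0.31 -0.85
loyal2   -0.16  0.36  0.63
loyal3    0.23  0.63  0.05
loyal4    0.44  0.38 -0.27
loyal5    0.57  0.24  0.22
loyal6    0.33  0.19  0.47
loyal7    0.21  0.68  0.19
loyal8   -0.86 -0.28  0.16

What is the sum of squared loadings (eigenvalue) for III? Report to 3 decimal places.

1.526

SS loadings for III = (-0.85)² + 0.63² + 0.05² + (-0.27)² + 0.22² + 0.47² + 0.19² + 0.16² = 0.7225 + 0.3969 + 0.0025 + 0.0729 + 0.0484 + 0.2209 + 0.0361 + 0.0256 = 1.5258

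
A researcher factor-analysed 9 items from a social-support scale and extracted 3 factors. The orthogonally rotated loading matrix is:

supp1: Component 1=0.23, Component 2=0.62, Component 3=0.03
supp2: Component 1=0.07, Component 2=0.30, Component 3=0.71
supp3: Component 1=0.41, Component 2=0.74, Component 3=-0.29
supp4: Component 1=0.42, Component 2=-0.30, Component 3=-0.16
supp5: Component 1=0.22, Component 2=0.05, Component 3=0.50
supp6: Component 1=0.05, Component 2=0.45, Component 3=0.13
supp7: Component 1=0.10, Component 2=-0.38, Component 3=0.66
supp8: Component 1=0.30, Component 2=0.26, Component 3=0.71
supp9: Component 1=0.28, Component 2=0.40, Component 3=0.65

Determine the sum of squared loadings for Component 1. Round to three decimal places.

SS loadings for Component 1 = 0.23² + 0.07² + 0.41² + 0.42² + 0.22² + 0.05² + 0.10² + 0.30² + 0.28² = 0.0529 + 0.0049 + 0.1681 + 0.1764 + 0.0484 + 0.0025 + 0.0100 + 0.0900 + 0.0784 = 0.6316

0.632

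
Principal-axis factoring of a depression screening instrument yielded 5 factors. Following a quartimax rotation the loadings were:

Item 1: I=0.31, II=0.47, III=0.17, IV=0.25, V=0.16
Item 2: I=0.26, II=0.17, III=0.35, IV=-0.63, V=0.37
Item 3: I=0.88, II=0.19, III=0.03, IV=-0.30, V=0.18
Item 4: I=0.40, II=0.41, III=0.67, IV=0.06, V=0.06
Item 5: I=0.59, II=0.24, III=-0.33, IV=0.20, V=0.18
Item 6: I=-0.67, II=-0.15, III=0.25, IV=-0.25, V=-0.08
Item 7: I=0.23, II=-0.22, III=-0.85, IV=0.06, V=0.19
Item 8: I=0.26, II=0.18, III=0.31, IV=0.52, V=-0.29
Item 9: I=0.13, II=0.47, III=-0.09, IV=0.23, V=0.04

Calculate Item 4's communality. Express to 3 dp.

h² = 0.40² + 0.41² + 0.67² + 0.06² + 0.06² = 0.1600 + 0.1681 + 0.4489 + 0.0036 + 0.0036 = 0.7842

0.784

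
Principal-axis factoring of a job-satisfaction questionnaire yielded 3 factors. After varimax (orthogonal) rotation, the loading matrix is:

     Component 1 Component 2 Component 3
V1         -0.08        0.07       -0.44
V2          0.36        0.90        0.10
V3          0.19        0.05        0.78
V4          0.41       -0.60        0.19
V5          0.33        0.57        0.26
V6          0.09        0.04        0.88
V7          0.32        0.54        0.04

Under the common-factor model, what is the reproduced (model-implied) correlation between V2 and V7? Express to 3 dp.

r̂ = Σ λ_i·λ_j across factors = (0.36)(0.32) + (0.90)(0.54) + (0.10)(0.04)
  = +0.1152 +0.4860 +0.0040 = 0.6052

0.605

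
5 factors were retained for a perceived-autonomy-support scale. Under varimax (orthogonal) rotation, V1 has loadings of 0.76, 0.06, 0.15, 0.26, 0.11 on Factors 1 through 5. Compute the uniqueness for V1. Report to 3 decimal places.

h² = 0.76² + 0.06² + 0.15² + 0.26² + 0.11² = 0.5776 + 0.0036 + 0.0225 + 0.0676 + 0.0121 = 0.6834
Uniqueness u² = 1 − h² = 1 − 0.6834 = 0.3166

0.317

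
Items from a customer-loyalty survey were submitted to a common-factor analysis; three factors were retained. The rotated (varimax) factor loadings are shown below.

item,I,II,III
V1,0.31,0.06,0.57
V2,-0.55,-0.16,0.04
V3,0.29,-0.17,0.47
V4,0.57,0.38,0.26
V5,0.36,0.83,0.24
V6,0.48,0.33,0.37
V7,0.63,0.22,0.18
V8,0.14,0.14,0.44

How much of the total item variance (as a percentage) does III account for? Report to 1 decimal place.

12.9%

SS loadings for III = 0.57² + 0.04² + 0.47² + 0.26² + 0.24² + 0.37² + 0.18² + 0.44² = 1.0355
With 8 standardized items, total variance = 8. Proportion = 1.0355/8 = 0.1294 → 12.94%.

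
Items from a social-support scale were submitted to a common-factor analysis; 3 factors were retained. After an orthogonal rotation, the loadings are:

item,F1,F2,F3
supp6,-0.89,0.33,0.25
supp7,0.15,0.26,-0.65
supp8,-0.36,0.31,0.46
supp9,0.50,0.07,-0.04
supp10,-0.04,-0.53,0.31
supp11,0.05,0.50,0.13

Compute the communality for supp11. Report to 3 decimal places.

0.269

h² = 0.05² + 0.50² + 0.13² = 0.0025 + 0.2500 + 0.0169 = 0.2694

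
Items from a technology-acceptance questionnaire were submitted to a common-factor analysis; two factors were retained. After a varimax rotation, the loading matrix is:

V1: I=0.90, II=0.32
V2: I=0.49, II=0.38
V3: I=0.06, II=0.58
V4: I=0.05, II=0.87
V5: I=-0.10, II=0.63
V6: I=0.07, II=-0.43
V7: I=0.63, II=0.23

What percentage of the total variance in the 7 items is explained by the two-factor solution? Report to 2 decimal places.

SS loadings by factor: 1.4680, 1.9748; total = 3.4428.
Total variance with 7 standardized items is 7, so the solution explains 3.4428/7 = 0.4918 = 49.18%.

49.18%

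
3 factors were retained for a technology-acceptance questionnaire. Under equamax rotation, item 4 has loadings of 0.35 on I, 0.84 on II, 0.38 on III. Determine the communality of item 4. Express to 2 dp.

0.97

h² = 0.35² + 0.84² + 0.38² = 0.1225 + 0.7056 + 0.1444 = 0.9725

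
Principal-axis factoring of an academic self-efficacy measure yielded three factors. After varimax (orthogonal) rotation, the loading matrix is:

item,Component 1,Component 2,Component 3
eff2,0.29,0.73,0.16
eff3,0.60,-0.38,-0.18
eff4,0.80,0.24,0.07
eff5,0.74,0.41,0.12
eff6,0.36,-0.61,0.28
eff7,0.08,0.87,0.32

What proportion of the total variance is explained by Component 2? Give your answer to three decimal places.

SS loadings for Component 2 = 0.73² + (-0.38)² + 0.24² + 0.41² + (-0.61)² + 0.87² = 2.0320
Proportion of variance = 2.0320 / 6 = 0.3387.

0.339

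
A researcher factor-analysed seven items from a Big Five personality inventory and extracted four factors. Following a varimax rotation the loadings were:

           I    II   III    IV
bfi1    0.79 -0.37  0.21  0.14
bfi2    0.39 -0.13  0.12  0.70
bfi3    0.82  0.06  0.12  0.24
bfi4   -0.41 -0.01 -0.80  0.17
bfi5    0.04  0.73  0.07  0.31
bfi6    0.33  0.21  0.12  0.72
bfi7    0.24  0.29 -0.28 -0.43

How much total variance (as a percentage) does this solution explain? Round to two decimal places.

SS loadings by factor: 1.7848, 0.8186, 0.8106, 1.3955; total = 4.8095.
Total variance with 7 standardized items is 7, so the solution explains 4.8095/7 = 0.6871 = 68.71%.

68.71%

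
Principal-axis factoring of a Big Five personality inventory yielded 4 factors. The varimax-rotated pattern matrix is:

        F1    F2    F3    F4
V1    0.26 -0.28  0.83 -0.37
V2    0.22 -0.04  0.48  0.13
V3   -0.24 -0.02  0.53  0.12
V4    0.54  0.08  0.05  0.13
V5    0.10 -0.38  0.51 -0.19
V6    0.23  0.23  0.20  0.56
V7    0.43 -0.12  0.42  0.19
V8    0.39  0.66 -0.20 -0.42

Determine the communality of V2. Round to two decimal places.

h² = 0.22² + (-0.04)² + 0.48² + 0.13² = 0.0484 + 0.0016 + 0.2304 + 0.0169 = 0.2973

0.30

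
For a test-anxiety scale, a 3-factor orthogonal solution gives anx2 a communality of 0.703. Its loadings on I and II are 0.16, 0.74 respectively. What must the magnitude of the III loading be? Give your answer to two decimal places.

Under orthogonal rotation h² = Σλ², so λ_III² = h² − (0.5732) = 0.703 − 0.5732 = 0.1298.
|λ| = √0.1298 = 0.3603.

0.36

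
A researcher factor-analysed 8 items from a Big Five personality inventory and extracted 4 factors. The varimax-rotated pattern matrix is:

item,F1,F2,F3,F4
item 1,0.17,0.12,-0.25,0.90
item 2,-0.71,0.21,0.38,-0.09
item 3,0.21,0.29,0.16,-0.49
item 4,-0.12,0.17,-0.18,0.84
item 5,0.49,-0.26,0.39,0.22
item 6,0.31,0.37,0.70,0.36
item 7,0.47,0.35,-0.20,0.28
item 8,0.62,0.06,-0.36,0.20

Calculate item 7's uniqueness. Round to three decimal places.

0.538

h² = 0.47² + 0.35² + (-0.20)² + 0.28² = 0.2209 + 0.1225 + 0.0400 + 0.0784 = 0.4618
Uniqueness u² = 1 − h² = 1 − 0.4618 = 0.5382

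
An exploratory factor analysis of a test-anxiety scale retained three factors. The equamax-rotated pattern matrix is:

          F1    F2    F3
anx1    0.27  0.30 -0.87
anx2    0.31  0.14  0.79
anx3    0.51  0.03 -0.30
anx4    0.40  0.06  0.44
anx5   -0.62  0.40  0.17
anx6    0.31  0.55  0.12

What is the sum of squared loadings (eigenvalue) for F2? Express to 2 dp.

SS loadings for F2 = 0.30² + 0.14² + 0.03² + 0.06² + 0.40² + 0.55² = 0.0900 + 0.0196 + 0.0009 + 0.0036 + 0.1600 + 0.3025 = 0.5766

0.58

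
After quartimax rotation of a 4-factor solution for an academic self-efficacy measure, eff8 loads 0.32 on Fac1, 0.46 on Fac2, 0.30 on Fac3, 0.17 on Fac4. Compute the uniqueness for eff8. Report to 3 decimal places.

0.567

h² = 0.32² + 0.46² + 0.30² + 0.17² = 0.1024 + 0.2116 + 0.0900 + 0.0289 = 0.4329
Uniqueness u² = 1 − h² = 1 − 0.4329 = 0.5671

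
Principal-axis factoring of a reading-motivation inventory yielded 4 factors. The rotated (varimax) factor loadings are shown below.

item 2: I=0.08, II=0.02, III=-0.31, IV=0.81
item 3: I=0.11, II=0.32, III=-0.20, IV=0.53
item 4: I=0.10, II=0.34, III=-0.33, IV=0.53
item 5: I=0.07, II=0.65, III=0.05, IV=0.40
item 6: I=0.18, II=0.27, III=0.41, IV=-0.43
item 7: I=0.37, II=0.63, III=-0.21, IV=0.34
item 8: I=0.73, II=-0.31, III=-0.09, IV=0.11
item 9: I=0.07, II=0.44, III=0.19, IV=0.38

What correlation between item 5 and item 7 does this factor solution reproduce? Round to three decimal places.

r̂ = Σ λ_i·λ_j across factors = (0.07)(0.37) + (0.65)(0.63) + (0.05)(-0.21) + (0.40)(0.34)
  = +0.0259 +0.4095 -0.0105 +0.1360 = 0.5609

0.561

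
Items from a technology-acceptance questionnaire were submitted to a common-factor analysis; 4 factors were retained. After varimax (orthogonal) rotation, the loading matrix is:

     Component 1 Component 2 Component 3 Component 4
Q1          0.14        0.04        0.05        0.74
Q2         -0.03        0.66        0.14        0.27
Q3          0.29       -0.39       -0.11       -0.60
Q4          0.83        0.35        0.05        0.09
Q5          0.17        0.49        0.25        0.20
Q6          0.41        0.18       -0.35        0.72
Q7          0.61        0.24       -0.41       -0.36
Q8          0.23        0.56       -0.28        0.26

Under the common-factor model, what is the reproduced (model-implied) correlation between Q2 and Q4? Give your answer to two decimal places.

0.24

r̂ = Σ λ_i·λ_j across factors = (-0.03)(0.83) + (0.66)(0.35) + (0.14)(0.05) + (0.27)(0.09)
  = -0.0249 +0.2310 +0.0070 +0.0243 = 0.2374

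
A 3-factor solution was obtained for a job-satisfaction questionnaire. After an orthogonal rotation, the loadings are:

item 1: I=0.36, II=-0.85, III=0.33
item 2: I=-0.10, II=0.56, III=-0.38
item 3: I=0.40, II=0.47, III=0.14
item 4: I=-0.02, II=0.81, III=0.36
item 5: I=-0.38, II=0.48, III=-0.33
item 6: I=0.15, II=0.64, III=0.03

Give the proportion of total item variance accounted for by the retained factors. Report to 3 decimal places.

Communalities: 0.9610, 0.4680, 0.4005, 0.7861, 0.4837, 0.4330; Σh² = 3.5323.
Total variance with 6 standardized items is 6, so the solution explains 3.5323/6 = 0.5887.

0.589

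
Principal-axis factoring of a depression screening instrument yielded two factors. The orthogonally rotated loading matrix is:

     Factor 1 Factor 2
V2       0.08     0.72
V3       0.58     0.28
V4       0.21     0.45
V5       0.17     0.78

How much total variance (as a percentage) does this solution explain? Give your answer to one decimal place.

Communalities: 0.5248, 0.4148, 0.2466, 0.6373; Σh² = 1.8235.
Total variance with 4 standardized items is 4, so the solution explains 1.8235/4 = 0.4559 = 45.59%.

45.6%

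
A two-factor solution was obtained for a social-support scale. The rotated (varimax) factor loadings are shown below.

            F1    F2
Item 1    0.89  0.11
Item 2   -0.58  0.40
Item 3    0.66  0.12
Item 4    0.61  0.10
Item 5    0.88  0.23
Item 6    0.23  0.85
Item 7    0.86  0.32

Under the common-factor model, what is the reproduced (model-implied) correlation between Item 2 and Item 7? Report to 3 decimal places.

-0.371

r̂ = Σ λ_i·λ_j across factors = (-0.58)(0.86) + (0.40)(0.32)
  = -0.4988 +0.1280 = -0.3708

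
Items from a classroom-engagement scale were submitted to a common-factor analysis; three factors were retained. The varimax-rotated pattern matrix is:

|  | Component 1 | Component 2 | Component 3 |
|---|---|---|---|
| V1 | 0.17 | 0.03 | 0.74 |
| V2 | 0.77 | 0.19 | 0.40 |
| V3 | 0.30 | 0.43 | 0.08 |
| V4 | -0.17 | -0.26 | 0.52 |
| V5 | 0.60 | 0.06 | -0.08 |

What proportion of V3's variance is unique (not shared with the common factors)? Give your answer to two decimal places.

0.72

h² = 0.30² + 0.43² + 0.08² = 0.0900 + 0.1849 + 0.0064 = 0.2813
Uniqueness u² = 1 − h² = 1 − 0.2813 = 0.7187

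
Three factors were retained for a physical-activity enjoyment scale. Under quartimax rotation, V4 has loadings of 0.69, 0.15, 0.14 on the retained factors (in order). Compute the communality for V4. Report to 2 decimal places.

h² = 0.69² + 0.15² + 0.14² = 0.4761 + 0.0225 + 0.0196 = 0.5182

0.52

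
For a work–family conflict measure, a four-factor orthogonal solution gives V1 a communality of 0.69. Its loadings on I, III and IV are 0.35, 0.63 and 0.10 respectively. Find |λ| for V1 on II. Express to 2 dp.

Under orthogonal rotation h² = Σλ², so λ_II² = h² − (0.5294) = 0.69 − 0.5294 = 0.1606.
|λ| = √0.1606 = 0.4007.

0.40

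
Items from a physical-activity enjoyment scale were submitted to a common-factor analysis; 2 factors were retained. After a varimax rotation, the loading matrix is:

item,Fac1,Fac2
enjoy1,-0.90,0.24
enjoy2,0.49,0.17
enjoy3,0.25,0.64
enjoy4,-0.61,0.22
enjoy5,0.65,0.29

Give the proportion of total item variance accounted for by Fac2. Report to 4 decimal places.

SS loadings for Fac2 = 0.24² + 0.17² + 0.64² + 0.22² + 0.29² = 0.6286
Proportion of variance = 0.6286 / 5 = 0.1257.

0.1257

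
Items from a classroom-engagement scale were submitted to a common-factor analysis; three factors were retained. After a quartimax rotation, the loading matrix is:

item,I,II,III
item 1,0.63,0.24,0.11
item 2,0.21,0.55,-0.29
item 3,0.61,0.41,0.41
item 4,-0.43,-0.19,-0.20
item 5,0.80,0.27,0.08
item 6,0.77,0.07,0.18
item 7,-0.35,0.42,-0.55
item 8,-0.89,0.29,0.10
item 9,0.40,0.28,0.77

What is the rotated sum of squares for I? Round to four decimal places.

SS loadings for I = 0.63² + 0.21² + 0.61² + (-0.43)² + 0.80² + 0.77² + (-0.35)² + (-0.89)² + 0.40² = 0.3969 + 0.0441 + 0.3721 + 0.1849 + 0.6400 + 0.5929 + 0.1225 + 0.7921 + 0.1600 = 3.3055

3.3055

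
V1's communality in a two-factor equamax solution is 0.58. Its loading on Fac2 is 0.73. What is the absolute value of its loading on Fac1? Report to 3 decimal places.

0.217

Under orthogonal rotation h² = Σλ², so λ_Fac1² = h² − (0.5329) = 0.58 − 0.5329 = 0.0471.
|λ| = √0.0471 = 0.2170.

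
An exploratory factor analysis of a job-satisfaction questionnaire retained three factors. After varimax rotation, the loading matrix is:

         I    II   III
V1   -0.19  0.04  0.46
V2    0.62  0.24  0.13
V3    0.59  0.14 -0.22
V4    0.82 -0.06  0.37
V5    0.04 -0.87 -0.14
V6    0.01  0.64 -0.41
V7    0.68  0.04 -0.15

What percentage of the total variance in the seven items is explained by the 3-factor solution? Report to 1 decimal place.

54.0%

Communalities: 0.2493, 0.4589, 0.4161, 0.8129, 0.7781, 0.5778, 0.4865; Σh² = 3.7796.
Total variance with 7 standardized items is 7, so the solution explains 3.7796/7 = 0.5399 = 53.99%.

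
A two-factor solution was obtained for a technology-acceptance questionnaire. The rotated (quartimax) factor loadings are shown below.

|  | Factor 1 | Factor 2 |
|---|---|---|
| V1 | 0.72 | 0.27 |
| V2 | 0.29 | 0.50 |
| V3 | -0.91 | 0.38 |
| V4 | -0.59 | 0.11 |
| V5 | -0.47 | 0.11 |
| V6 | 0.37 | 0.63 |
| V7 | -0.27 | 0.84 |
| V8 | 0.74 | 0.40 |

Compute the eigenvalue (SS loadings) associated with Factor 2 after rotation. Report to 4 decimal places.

1.7540

SS loadings for Factor 2 = 0.27² + 0.50² + 0.38² + 0.11² + 0.11² + 0.63² + 0.84² + 0.40² = 0.0729 + 0.2500 + 0.1444 + 0.0121 + 0.0121 + 0.3969 + 0.7056 + 0.1600 = 1.7540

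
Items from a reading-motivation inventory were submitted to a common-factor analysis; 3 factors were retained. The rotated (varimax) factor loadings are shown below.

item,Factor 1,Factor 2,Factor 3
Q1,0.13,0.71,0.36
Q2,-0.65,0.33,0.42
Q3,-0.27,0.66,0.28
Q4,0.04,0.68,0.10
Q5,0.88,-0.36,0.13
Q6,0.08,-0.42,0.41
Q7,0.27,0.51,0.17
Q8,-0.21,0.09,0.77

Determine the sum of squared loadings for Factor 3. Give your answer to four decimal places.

1.2012

SS loadings for Factor 3 = 0.36² + 0.42² + 0.28² + 0.10² + 0.13² + 0.41² + 0.17² + 0.77² = 0.1296 + 0.1764 + 0.0784 + 0.0100 + 0.0169 + 0.1681 + 0.0289 + 0.5929 = 1.2012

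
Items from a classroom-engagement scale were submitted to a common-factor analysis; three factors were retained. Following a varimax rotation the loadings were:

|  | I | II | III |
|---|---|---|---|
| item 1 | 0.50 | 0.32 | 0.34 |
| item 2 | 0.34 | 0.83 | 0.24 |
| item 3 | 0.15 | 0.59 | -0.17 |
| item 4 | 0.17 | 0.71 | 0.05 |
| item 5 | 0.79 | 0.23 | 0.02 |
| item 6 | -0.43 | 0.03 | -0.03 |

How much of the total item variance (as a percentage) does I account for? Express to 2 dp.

20.43%

SS loadings for I = 0.50² + 0.34² + 0.15² + 0.17² + 0.79² + (-0.43)² = 1.2260
With 6 standardized items, total variance = 6. Proportion = 1.2260/6 = 0.2043 → 20.43%.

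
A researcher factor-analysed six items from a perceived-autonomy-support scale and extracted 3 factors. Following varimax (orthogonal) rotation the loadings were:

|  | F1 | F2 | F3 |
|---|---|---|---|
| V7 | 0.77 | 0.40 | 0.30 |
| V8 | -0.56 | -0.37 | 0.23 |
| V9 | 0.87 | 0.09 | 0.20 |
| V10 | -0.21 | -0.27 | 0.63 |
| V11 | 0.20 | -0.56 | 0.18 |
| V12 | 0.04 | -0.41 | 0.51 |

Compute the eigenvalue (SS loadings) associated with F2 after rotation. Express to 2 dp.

0.86

SS loadings for F2 = 0.40² + (-0.37)² + 0.09² + (-0.27)² + (-0.56)² + (-0.41)² = 0.1600 + 0.1369 + 0.0081 + 0.0729 + 0.3136 + 0.1681 = 0.8596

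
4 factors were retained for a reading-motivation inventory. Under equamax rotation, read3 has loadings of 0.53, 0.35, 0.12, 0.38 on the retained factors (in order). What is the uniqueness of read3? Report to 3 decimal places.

0.438

h² = 0.53² + 0.35² + 0.12² + 0.38² = 0.2809 + 0.1225 + 0.0144 + 0.1444 = 0.5622
Uniqueness u² = 1 − h² = 1 − 0.5622 = 0.4378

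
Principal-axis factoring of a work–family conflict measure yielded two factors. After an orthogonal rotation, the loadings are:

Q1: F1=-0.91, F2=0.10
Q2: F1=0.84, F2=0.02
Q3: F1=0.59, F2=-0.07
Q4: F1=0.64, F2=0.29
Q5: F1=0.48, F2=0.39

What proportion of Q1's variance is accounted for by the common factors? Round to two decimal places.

0.84

h² = (-0.91)² + 0.10² = 0.8281 + 0.0100 = 0.8381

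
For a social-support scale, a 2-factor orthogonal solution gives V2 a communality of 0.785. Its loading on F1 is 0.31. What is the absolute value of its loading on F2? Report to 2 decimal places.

0.83

Under orthogonal rotation h² = Σλ², so λ_F2² = h² − (0.0961) = 0.785 − 0.0961 = 0.6889.
|λ| = √0.6889 = 0.8300.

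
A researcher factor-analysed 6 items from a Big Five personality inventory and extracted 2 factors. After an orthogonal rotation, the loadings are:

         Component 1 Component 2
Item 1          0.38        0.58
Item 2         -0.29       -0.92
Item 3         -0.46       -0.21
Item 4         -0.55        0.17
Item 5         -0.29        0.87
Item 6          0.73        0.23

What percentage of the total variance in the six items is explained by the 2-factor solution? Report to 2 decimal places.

57.09%

Communalities: 0.4808, 0.9305, 0.2557, 0.3314, 0.8410, 0.5858; Σh² = 3.4252.
Total variance with 6 standardized items is 6, so the solution explains 3.4252/6 = 0.5709 = 57.09%.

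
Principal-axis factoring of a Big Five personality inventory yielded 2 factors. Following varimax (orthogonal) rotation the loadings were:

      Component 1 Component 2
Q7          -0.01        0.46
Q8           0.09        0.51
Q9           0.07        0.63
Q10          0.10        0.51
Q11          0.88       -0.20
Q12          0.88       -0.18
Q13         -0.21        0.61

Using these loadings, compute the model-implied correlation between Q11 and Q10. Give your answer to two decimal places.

r̂ = Σ λ_i·λ_j across factors = (0.88)(0.10) + (-0.20)(0.51)
  = +0.0880 -0.1020 = -0.0140

-0.01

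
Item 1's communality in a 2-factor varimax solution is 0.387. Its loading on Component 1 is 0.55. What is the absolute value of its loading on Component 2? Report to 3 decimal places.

Under orthogonal rotation h² = Σλ², so λ_Component 2² = h² − (0.3025) = 0.387 − 0.3025 = 0.0845.
|λ| = √0.0845 = 0.2907.

0.291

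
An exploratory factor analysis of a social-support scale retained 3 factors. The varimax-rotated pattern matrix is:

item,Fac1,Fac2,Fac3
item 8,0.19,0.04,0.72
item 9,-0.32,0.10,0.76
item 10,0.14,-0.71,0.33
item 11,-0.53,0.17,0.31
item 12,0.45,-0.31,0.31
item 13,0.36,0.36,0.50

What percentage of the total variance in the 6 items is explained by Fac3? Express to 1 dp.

SS loadings for Fac3 = 0.72² + 0.76² + 0.33² + 0.31² + 0.31² + 0.50² = 1.6471
With 6 standardized items, total variance = 6. Proportion = 1.6471/6 = 0.2745 → 27.45%.

27.5%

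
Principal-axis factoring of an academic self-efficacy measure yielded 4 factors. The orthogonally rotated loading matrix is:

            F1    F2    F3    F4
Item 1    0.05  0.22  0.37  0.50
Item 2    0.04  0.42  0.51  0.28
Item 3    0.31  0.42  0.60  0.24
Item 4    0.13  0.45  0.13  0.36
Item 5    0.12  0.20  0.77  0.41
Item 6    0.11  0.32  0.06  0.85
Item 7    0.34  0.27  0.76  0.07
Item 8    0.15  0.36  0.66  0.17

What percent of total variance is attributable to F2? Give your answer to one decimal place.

SS loadings for F2 = 0.22² + 0.42² + 0.42² + 0.45² + 0.20² + 0.32² + 0.27² + 0.36² = 0.9486
With 8 standardized items, total variance = 8. Proportion = 0.9486/8 = 0.1186 → 11.86%.

11.9%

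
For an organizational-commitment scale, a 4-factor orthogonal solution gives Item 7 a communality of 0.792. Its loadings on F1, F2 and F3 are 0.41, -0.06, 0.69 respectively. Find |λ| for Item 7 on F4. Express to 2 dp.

Under orthogonal rotation h² = Σλ², so λ_F4² = h² − (0.6478) = 0.792 − 0.6478 = 0.1442.
|λ| = √0.1442 = 0.3797.

0.38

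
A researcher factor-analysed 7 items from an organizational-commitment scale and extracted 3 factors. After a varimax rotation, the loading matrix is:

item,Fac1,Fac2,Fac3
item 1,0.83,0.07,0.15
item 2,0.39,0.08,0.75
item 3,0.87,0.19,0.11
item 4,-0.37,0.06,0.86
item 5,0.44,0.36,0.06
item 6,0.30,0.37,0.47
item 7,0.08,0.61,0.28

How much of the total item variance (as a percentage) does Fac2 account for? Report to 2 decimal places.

SS loadings for Fac2 = 0.07² + 0.08² + 0.19² + 0.06² + 0.36² + 0.37² + 0.61² = 0.6896
With 7 standardized items, total variance = 7. Proportion = 0.6896/7 = 0.0985 → 9.85%.

9.85%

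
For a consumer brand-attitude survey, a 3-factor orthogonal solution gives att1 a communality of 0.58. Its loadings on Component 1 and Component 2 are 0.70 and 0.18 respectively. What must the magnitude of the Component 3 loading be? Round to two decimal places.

0.24

Under orthogonal rotation h² = Σλ², so λ_Component 3² = h² − (0.5224) = 0.58 − 0.5224 = 0.0576.
|λ| = √0.0576 = 0.2400.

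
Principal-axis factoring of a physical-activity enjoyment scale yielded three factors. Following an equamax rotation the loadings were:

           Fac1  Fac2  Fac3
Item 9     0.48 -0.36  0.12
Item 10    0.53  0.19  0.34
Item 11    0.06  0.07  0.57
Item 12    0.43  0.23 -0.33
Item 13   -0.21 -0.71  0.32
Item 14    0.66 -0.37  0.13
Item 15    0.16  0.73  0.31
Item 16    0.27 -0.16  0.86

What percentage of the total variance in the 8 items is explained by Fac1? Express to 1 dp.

SS loadings for Fac1 = 0.48² + 0.53² + 0.06² + 0.43² + (-0.21)² + 0.66² + 0.16² + 0.27² = 1.2780
With 8 standardized items, total variance = 8. Proportion = 1.2780/8 = 0.1598 → 15.97%.

16.0%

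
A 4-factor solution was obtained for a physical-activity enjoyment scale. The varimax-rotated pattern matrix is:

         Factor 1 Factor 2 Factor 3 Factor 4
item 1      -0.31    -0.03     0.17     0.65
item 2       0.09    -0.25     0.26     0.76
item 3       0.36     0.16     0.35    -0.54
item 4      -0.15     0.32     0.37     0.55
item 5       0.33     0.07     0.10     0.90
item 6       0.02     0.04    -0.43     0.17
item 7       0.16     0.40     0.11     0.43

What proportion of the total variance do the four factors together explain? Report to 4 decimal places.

0.5614

SS loadings by factor: 0.3912, 0.3579, 0.5629, 2.6180; total = 3.9300.
Total variance with 7 standardized items is 7, so the solution explains 3.9300/7 = 0.5614.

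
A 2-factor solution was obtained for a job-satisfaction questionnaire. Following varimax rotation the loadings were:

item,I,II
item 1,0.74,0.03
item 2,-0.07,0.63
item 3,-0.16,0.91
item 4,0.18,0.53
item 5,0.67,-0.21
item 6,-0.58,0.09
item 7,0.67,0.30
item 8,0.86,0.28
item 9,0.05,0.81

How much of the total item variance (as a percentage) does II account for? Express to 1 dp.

26.5%

SS loadings for II = 0.03² + 0.63² + 0.91² + 0.53² + (-0.21)² + 0.09² + 0.30² + 0.28² + 0.81² = 2.3835
With 9 standardized items, total variance = 9. Proportion = 2.3835/9 = 0.2648 → 26.48%.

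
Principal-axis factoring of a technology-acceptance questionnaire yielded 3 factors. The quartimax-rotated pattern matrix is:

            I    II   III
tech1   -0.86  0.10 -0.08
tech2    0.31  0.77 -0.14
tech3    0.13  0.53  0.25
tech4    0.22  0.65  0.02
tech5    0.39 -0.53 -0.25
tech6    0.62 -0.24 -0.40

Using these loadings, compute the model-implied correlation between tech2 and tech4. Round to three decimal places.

r̂ = Σ λ_i·λ_j across factors = (0.31)(0.22) + (0.77)(0.65) + (-0.14)(0.02)
  = +0.0682 +0.5005 -0.0028 = 0.5659

0.566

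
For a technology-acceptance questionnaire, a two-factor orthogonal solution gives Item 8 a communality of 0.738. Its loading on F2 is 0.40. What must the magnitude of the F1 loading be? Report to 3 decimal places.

0.760

Under orthogonal rotation h² = Σλ², so λ_F1² = h² − (0.1600) = 0.738 − 0.1600 = 0.5780.
|λ| = √0.5780 = 0.7603.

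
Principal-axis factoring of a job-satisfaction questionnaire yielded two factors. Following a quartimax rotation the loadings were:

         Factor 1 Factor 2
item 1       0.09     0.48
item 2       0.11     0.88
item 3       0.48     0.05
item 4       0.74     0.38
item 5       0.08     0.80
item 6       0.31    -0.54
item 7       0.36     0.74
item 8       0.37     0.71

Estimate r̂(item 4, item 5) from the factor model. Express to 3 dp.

r̂ = Σ λ_i·λ_j across factors = (0.74)(0.08) + (0.38)(0.80)
  = +0.0592 +0.3040 = 0.3632

0.363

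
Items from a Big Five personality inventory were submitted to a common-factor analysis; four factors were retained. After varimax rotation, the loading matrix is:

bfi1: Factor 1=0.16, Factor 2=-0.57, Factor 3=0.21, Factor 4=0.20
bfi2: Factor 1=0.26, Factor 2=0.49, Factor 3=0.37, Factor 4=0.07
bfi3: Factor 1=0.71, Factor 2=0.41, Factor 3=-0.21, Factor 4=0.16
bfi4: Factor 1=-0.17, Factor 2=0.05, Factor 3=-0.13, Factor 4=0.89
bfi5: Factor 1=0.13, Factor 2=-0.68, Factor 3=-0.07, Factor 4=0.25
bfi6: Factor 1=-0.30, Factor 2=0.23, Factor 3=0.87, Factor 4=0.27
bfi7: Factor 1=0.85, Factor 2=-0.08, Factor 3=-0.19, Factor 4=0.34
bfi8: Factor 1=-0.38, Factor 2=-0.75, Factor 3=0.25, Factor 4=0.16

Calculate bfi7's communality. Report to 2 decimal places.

0.88

h² = 0.85² + (-0.08)² + (-0.19)² + 0.34² = 0.7225 + 0.0064 + 0.0361 + 0.1156 = 0.8806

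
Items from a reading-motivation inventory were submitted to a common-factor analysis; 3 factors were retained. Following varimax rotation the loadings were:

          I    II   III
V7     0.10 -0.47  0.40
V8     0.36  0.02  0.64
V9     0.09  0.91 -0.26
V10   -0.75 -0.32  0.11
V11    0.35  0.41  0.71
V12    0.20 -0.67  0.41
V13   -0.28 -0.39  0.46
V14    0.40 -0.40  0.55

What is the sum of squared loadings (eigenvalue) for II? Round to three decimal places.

2.081

SS loadings for II = (-0.47)² + 0.02² + 0.91² + (-0.32)² + 0.41² + (-0.67)² + (-0.39)² + (-0.40)² = 0.2209 + 0.0004 + 0.8281 + 0.1024 + 0.1681 + 0.4489 + 0.1521 + 0.1600 = 2.0809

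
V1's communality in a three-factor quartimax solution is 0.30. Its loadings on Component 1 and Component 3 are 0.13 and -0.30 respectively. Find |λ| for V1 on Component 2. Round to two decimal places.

Under orthogonal rotation h² = Σλ², so λ_Component 2² = h² − (0.1069) = 0.30 − 0.1069 = 0.1931.
|λ| = √0.1931 = 0.4394.

0.44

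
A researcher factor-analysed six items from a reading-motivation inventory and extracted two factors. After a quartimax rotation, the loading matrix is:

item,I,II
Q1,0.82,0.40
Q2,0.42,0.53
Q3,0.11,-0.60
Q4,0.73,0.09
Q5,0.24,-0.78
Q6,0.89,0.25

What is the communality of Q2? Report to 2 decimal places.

0.46

h² = 0.42² + 0.53² = 0.1764 + 0.2809 = 0.4573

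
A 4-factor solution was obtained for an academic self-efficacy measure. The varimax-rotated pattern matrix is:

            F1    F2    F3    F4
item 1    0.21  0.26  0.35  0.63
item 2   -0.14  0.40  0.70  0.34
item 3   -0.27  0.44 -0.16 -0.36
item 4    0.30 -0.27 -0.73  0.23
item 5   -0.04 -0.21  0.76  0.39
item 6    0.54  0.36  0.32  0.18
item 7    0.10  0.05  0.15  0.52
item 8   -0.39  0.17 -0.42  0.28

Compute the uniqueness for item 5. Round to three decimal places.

0.225

h² = (-0.04)² + (-0.21)² + 0.76² + 0.39² = 0.0016 + 0.0441 + 0.5776 + 0.1521 = 0.7754
Uniqueness u² = 1 − h² = 1 − 0.7754 = 0.2246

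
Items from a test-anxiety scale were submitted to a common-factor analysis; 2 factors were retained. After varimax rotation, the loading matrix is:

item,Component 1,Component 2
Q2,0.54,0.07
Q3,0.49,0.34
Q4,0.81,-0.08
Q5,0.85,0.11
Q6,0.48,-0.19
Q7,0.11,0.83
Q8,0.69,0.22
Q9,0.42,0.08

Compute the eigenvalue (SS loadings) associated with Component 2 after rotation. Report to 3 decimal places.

SS loadings for Component 2 = 0.07² + 0.34² + (-0.08)² + 0.11² + (-0.19)² + 0.83² + 0.22² + 0.08² = 0.0049 + 0.1156 + 0.0064 + 0.0121 + 0.0361 + 0.6889 + 0.0484 + 0.0064 = 0.9188

0.919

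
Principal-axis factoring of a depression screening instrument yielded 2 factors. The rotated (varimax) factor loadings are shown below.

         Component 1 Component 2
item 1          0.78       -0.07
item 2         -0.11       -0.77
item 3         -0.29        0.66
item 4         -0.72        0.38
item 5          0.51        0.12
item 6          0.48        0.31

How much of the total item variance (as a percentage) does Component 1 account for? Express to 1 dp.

28.6%

SS loadings for Component 1 = 0.78² + (-0.11)² + (-0.29)² + (-0.72)² + 0.51² + 0.48² = 1.7135
With 6 standardized items, total variance = 6. Proportion = 1.7135/6 = 0.2856 → 28.56%.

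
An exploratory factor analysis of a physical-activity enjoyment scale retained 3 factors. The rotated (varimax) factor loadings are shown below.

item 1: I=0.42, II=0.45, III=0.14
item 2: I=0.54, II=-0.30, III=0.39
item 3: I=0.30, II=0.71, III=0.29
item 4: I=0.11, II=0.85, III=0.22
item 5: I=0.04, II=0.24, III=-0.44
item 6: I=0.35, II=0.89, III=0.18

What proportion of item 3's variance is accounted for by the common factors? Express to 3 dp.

0.678

h² = 0.30² + 0.71² + 0.29² = 0.0900 + 0.5041 + 0.0841 = 0.6782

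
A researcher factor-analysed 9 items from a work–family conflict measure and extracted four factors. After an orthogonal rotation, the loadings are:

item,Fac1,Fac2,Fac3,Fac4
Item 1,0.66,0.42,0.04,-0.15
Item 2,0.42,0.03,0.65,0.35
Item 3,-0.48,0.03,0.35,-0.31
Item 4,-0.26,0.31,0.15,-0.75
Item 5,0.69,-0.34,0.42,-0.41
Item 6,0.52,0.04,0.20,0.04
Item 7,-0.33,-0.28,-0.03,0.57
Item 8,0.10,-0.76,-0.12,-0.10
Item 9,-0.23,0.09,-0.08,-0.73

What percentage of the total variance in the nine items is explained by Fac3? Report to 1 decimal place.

SS loadings for Fac3 = 0.04² + 0.65² + 0.35² + 0.15² + 0.42² + 0.20² + (-0.03)² + (-0.12)² + (-0.08)² = 0.8072
With 9 standardized items, total variance = 9. Proportion = 0.8072/9 = 0.0897 → 8.97%.

9.0%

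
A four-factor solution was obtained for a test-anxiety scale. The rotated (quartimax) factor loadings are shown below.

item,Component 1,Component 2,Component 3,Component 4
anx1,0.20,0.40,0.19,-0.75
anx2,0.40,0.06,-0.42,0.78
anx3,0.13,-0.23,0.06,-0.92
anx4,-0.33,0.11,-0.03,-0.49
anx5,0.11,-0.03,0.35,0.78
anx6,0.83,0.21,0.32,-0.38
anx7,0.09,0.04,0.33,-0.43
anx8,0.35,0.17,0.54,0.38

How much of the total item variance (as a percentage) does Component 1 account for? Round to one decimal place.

14.5%

SS loadings for Component 1 = 0.20² + 0.40² + 0.13² + (-0.33)² + 0.11² + 0.83² + 0.09² + 0.35² = 1.1574
With 8 standardized items, total variance = 8. Proportion = 1.1574/8 = 0.1447 → 14.47%.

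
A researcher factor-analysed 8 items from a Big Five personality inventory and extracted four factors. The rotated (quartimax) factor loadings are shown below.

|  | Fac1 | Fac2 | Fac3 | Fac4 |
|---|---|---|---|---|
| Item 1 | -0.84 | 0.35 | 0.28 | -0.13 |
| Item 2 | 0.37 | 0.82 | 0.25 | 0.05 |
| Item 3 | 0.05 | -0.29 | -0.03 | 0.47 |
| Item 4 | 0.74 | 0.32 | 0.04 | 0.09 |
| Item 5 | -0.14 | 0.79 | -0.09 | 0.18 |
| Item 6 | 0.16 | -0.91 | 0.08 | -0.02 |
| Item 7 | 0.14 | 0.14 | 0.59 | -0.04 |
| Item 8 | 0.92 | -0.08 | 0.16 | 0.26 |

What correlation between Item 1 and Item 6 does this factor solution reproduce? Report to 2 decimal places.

r̂ = Σ λ_i·λ_j across factors = (-0.84)(0.16) + (0.35)(-0.91) + (0.28)(0.08) + (-0.13)(-0.02)
  = -0.1344 -0.3185 +0.0224 +0.0026 = -0.4279

-0.43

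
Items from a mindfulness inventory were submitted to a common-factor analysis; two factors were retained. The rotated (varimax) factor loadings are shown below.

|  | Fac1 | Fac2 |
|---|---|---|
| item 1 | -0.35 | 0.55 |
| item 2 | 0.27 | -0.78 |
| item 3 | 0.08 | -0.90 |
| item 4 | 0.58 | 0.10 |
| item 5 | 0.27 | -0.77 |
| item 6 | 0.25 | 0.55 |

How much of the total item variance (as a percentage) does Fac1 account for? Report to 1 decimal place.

SS loadings for Fac1 = (-0.35)² + 0.27² + 0.08² + 0.58² + 0.27² + 0.25² = 0.6736
With 6 standardized items, total variance = 6. Proportion = 0.6736/6 = 0.1123 → 11.23%.

11.2%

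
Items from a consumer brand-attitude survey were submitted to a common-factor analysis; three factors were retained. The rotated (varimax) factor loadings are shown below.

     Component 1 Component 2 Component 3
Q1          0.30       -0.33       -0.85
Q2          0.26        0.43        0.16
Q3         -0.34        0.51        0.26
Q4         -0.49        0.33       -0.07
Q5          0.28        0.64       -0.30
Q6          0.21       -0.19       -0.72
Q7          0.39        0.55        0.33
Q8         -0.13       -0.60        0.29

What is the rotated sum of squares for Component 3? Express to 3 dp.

SS loadings for Component 3 = (-0.85)² + 0.16² + 0.26² + (-0.07)² + (-0.30)² + (-0.72)² + 0.33² + 0.29² = 0.7225 + 0.0256 + 0.0676 + 0.0049 + 0.0900 + 0.5184 + 0.1089 + 0.0841 = 1.6220

1.622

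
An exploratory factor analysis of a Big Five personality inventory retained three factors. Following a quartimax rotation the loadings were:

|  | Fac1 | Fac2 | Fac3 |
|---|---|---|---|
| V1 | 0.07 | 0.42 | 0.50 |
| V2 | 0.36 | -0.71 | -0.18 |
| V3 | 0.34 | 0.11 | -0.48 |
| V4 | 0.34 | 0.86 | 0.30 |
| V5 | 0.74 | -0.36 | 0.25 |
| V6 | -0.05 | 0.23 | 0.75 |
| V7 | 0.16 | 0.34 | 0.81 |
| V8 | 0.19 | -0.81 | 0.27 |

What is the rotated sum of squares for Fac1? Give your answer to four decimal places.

0.9775

SS loadings for Fac1 = 0.07² + 0.36² + 0.34² + 0.34² + 0.74² + (-0.05)² + 0.16² + 0.19² = 0.0049 + 0.1296 + 0.1156 + 0.1156 + 0.5476 + 0.0025 + 0.0256 + 0.0361 = 0.9775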